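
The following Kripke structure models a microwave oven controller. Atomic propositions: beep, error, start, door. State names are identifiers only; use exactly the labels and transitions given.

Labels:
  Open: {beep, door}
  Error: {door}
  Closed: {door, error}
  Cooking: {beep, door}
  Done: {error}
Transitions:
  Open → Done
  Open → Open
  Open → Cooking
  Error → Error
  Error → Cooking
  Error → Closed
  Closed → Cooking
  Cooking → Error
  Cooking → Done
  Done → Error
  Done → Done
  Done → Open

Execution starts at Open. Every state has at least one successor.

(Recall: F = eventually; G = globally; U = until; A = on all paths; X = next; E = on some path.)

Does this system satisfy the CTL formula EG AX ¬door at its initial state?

States satisfying AX ¬door: ∅.
States satisfying EG AX ¬door: ∅.
No suitable path/successor from Open witnesses the formula.
Open ∉ Sat(EG AX ¬door).

Does not hold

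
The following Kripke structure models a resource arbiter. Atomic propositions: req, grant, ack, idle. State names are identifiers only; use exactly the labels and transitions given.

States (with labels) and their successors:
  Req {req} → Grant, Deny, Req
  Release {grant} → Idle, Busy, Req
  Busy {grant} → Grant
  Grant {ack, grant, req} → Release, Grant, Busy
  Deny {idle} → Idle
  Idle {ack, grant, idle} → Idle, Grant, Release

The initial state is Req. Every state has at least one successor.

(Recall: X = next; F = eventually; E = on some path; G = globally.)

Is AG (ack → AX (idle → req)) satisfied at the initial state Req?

No

States satisfying ack → AX (idle → req): {Req, Release, Busy, Grant, Deny}.
States satisfying AG (ack → AX (idle → req)): ∅.
Idle is reachable from Req and violates ack → AX (idle → req), so AG fails at Req.
Req ∉ Sat(AG (ack → AX (idle → req))).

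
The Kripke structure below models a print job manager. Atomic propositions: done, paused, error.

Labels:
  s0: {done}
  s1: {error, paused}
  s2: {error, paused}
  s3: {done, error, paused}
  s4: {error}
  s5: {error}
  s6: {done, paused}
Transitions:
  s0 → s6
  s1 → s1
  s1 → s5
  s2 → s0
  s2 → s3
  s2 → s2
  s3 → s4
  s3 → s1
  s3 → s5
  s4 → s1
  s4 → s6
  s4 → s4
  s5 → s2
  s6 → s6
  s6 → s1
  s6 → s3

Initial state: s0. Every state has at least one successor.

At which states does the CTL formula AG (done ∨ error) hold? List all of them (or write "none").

States satisfying done ∨ error: {s0, s1, s2, s3, s4, s5, s6}.
States satisfying AG (done ∨ error): {s0, s1, s2, s3, s4, s5, s6}.

{s0, s1, s2, s3, s4, s5, s6}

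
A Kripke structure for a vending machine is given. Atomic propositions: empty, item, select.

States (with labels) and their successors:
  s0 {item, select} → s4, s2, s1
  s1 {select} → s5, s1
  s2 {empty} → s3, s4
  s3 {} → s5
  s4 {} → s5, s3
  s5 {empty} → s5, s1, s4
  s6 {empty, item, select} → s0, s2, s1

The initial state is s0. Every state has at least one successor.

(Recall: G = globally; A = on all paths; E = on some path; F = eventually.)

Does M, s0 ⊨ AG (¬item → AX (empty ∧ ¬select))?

States satisfying ¬item → AX (empty ∧ ¬select): {s0, s3, s6}.
States satisfying AG (¬item → AX (empty ∧ ¬select)): ∅.
s1 is reachable from s0 and violates ¬item → AX (empty ∧ ¬select), so AG fails at s0.
s0 ∉ Sat(AG (¬item → AX (empty ∧ ¬select))).

Does not hold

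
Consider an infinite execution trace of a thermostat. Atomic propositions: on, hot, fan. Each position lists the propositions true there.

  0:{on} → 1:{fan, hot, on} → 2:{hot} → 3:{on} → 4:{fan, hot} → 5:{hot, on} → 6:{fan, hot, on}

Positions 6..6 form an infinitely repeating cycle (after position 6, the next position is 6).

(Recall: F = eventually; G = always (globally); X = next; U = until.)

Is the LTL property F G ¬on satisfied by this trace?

No

G ¬on is false at every position 0..6, so it never becomes true and F G ¬on fails.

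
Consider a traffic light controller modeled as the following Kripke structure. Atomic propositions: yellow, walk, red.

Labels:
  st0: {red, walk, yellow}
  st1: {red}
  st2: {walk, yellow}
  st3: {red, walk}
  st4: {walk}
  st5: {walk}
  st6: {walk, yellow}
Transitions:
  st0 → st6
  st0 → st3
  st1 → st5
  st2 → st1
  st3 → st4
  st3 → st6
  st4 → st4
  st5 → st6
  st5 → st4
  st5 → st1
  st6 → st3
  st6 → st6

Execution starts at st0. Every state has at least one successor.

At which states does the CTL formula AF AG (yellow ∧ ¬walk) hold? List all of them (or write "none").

States satisfying AG (yellow ∧ ¬walk): ∅.
States satisfying AF AG (yellow ∧ ¬walk): ∅.

none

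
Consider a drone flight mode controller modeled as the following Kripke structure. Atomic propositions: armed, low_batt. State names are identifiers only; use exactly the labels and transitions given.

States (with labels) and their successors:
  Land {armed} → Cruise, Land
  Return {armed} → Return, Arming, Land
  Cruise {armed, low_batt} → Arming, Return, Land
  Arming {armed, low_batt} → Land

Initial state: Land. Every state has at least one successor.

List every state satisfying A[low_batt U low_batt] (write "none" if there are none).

{Cruise, Arming}

States satisfying low_batt: {Cruise, Arming}.
States satisfying A[low_batt U low_batt]: {Cruise, Arming}.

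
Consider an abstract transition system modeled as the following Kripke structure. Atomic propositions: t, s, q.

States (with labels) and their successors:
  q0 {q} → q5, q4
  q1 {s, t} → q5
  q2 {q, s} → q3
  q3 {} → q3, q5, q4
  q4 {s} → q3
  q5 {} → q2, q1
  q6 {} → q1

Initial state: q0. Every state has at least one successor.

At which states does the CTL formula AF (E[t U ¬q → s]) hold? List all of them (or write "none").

{q0, q1, q2, q4, q5, q6}

States satisfying E[t U ¬q → s]: {q0, q1, q2, q4}.
States satisfying AF (E[t U ¬q → s]): {q0, q1, q2, q4, q5, q6}.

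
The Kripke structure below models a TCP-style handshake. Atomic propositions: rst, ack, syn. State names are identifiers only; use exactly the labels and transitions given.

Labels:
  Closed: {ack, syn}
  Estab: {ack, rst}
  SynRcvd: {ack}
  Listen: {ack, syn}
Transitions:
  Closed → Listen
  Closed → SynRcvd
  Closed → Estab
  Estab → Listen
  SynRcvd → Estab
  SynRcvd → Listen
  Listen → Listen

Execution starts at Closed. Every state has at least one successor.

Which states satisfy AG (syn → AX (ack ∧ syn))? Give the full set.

{Estab, SynRcvd, Listen}

States satisfying syn → AX (ack ∧ syn): {Estab, SynRcvd, Listen}.
States satisfying AG (syn → AX (ack ∧ syn)): {Estab, SynRcvd, Listen}.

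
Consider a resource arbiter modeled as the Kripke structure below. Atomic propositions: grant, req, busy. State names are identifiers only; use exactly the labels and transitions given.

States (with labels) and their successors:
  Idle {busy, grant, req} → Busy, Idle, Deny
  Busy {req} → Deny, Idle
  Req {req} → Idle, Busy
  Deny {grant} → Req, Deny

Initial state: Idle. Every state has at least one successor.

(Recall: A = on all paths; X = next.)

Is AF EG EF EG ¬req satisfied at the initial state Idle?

States satisfying EG EF EG ¬req: {Idle, Busy, Req, Deny}.
States satisfying AF EG EF EG ¬req: {Idle, Busy, Req, Deny}.
Idle ∈ Sat(AF EG EF EG ¬req).

Satisfied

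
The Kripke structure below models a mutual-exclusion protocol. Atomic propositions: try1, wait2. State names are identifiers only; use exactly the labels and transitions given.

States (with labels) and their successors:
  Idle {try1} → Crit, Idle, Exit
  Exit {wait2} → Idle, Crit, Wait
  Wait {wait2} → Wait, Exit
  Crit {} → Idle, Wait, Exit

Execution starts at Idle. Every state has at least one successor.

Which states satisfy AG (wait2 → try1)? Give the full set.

none

States satisfying wait2 → try1: {Idle, Crit}.
States satisfying AG (wait2 → try1): ∅.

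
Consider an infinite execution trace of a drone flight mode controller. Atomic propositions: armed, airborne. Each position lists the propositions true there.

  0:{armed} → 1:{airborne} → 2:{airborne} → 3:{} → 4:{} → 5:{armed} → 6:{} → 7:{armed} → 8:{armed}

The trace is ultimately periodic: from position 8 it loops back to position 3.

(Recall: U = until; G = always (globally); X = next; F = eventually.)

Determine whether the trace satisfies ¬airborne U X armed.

Walking from position 0: at position 1, X armed has not yet held and ¬airborne fails, so ¬airborne U X armed is false.

Does not hold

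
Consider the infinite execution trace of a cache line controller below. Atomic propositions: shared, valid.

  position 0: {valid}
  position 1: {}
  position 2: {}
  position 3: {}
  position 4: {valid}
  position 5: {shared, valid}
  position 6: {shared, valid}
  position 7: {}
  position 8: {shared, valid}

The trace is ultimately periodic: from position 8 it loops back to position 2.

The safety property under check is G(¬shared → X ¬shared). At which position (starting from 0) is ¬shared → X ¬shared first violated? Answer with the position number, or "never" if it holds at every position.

4

Check ¬shared → X ¬shared at each position in order: 0 ✓, 1 ✓, 2 ✓, 3 ✓.
At position 4 the labels are {valid} and the next position 5 has {shared, valid}, so ¬shared → X ¬shared is false there. This is the first violation.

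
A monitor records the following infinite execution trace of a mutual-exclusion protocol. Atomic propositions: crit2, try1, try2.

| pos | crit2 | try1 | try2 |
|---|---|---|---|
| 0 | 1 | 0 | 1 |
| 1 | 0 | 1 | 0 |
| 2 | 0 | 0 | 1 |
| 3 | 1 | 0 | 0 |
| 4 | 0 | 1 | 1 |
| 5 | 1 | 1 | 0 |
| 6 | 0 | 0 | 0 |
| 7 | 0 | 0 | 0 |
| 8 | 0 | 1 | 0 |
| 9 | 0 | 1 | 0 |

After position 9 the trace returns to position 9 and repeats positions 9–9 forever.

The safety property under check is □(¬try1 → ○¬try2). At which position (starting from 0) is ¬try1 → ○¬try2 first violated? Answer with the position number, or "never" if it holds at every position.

Check ¬try1 → ○¬try2 at each position in order: 0 ✓, 1 ✓, 2 ✓.
At position 3 the labels are {crit2} and the next position 4 has {try1, try2}, so ¬try1 → ○¬try2 is false there. This is the first violation.

3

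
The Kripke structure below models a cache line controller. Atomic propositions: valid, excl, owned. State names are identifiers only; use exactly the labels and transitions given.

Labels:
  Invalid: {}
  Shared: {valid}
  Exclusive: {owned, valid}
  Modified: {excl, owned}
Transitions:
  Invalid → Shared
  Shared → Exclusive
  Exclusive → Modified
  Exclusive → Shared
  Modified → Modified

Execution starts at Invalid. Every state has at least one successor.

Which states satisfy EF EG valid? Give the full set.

{Invalid, Shared, Exclusive}

States satisfying EG valid: {Shared, Exclusive}.
States satisfying EF EG valid: {Invalid, Shared, Exclusive}.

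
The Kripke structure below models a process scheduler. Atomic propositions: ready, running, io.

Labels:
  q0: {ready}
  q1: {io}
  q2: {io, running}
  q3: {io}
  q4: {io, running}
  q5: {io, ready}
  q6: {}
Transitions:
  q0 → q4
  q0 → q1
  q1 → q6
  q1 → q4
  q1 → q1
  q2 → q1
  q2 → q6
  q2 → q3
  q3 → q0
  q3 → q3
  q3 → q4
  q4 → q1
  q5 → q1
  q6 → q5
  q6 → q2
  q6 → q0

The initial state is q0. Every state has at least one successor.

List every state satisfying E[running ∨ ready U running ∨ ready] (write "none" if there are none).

States satisfying running ∨ ready: {q0, q2, q4, q5}.
States satisfying E[running ∨ ready U running ∨ ready]: {q0, q2, q4, q5}.

{q0, q2, q4, q5}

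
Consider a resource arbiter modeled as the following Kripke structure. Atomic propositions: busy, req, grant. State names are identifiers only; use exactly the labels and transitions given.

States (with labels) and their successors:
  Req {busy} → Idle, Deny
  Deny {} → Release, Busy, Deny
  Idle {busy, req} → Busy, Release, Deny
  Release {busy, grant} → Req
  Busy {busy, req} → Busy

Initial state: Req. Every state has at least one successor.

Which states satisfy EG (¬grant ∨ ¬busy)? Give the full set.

States satisfying ¬grant ∨ ¬busy: {Req, Deny, Idle, Busy}.
States satisfying EG (¬grant ∨ ¬busy): {Req, Deny, Idle, Busy}.

{Req, Deny, Idle, Busy}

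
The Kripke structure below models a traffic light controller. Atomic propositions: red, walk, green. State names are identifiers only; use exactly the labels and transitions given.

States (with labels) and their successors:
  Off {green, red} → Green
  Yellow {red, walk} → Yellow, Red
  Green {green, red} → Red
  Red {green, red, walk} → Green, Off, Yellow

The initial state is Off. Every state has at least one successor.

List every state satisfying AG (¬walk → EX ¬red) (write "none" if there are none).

none

States satisfying ¬walk → EX ¬red: {Yellow, Red}.
States satisfying AG (¬walk → EX ¬red): ∅.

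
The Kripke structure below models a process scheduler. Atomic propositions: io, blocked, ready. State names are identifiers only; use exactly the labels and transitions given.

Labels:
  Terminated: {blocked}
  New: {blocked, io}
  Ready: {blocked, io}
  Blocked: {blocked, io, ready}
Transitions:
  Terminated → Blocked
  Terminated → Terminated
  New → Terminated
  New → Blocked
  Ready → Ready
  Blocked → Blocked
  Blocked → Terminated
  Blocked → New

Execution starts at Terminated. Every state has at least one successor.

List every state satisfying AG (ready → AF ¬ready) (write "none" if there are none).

{Ready}

States satisfying ready → AF ¬ready: {Terminated, New, Ready}.
States satisfying AG (ready → AF ¬ready): {Ready}.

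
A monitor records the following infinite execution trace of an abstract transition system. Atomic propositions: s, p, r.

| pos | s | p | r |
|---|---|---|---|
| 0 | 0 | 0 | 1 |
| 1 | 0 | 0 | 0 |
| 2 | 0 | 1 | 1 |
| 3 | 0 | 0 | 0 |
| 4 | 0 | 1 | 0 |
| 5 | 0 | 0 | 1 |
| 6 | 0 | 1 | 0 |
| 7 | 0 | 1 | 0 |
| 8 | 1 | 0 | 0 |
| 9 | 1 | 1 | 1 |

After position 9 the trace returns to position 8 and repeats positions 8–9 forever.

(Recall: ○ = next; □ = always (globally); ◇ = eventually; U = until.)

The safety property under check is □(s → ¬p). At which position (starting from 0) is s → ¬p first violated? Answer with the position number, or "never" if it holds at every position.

Check s → ¬p at each position in order: 0 ✓, 1 ✓, 2 ✓, 3 ✓, 4 ✓, 5 ✓, 6 ✓, 7 ✓, 8 ✓.
At position 9 the labels are {p, r, s}, so s → ¬p is false there. This is the first violation.

9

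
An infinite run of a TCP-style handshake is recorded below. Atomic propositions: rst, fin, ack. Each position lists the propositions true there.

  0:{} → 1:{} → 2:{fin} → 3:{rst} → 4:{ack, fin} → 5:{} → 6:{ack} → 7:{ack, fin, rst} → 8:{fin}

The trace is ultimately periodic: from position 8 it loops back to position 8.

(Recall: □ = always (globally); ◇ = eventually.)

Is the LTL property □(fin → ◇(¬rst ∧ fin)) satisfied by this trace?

Holds

fin → ◇(¬rst ∧ fin) holds at every position 0..8, and those are all positions ever visited, so □(fin → ◇(¬rst ∧ fin)) holds.
Positions where fin holds: 2, 4, 7, 8.
Check ◇(¬rst ∧ fin) at each: 2→ok, 4→ok, 7→ok, 8→ok.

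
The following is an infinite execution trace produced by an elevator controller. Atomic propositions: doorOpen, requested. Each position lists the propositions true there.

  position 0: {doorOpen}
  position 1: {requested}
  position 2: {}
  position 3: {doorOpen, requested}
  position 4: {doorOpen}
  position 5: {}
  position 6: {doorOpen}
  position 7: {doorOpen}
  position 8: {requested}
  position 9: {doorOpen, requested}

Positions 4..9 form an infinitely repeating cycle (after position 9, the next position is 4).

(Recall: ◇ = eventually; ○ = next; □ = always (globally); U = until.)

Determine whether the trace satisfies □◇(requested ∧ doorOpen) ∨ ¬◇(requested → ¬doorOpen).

Yes

◇(requested ∧ doorOpen) holds at every position 0..9, and those are all positions ever visited, so □◇(requested ∧ doorOpen) holds.
At position 0: □◇(requested ∧ doorOpen) is true; ¬◇(requested → ¬doorOpen) is false; so □◇(requested ∧ doorOpen) ∨ ¬◇(requested → ¬doorOpen) is true.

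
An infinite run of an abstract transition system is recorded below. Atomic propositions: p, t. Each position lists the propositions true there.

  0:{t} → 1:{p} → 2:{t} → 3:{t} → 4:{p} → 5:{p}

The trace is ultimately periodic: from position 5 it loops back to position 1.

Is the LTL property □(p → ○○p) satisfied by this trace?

No

p → ○○p must hold at every position from 0 onward. It fails at position 1, so □(p → ○○p) is false.
Positions where p holds: 1, 4, 5.
Check ○○p at each: 1→fails, 4→ok, 5→fails.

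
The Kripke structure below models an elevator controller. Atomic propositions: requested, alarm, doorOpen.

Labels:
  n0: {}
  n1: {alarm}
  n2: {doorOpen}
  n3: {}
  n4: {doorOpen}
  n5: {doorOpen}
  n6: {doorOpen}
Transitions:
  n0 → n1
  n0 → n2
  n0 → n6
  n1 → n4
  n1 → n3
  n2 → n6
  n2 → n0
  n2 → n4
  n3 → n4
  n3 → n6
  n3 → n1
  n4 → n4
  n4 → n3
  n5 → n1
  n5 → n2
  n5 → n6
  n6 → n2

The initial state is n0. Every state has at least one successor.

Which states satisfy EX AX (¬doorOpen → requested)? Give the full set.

States satisfying AX (¬doorOpen → requested): {n6}.
States satisfying EX AX (¬doorOpen → requested): {n0, n2, n3, n5}.

{n0, n2, n3, n5}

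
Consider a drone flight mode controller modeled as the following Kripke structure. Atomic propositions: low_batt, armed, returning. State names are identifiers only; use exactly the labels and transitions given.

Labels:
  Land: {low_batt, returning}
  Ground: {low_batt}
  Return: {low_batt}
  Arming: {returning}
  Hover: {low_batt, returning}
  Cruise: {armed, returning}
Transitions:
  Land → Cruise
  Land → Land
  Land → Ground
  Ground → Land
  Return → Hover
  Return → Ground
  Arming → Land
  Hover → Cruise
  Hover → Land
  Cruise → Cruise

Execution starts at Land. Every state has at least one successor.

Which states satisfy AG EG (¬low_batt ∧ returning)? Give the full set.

{Cruise}

States satisfying EG (¬low_batt ∧ returning): {Cruise}.
States satisfying AG EG (¬low_batt ∧ returning): {Cruise}.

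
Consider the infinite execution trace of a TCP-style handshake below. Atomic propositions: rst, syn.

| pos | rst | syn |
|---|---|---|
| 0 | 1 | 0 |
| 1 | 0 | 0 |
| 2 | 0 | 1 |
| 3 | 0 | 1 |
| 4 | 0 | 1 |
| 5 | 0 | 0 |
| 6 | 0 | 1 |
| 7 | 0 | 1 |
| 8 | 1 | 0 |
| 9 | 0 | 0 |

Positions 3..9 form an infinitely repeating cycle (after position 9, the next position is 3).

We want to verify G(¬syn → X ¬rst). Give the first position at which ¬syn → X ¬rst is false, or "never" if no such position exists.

never

¬syn → X ¬rst holds at every position 0..9, and those are all the positions the trace ever visits, so the invariant G(¬syn → X ¬rst) is never violated.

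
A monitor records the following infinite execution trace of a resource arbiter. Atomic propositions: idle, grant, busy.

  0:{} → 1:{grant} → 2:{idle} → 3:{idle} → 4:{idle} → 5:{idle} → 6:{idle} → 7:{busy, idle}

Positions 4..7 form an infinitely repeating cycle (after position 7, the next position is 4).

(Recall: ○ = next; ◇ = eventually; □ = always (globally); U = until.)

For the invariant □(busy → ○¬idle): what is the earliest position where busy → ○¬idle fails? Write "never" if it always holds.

Check busy → ○¬idle at each position in order: 0 ✓, 1 ✓, 2 ✓, 3 ✓, 4 ✓, 5 ✓, 6 ✓.
At position 7 the labels are {busy, idle} and the next position 4 has {idle}, so busy → ○¬idle is false there. This is the first violation.

7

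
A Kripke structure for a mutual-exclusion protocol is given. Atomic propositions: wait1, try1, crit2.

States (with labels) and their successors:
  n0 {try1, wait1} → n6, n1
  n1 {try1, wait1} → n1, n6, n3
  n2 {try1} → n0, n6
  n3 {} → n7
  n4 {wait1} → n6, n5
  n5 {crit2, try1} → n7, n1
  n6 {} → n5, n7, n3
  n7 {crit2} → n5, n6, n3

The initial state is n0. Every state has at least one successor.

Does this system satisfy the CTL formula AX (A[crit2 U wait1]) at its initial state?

Does not hold

States satisfying A[crit2 U wait1]: {n0, n1, n4}.
States satisfying AX (A[crit2 U wait1]): ∅.
n0 ∉ Sat(AX (A[crit2 U wait1])).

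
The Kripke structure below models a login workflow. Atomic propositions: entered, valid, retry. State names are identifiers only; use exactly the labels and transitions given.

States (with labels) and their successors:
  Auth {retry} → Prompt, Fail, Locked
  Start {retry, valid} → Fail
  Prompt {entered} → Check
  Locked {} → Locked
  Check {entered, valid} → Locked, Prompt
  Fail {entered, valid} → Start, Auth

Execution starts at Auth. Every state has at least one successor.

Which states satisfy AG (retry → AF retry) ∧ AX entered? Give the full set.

States satisfying retry → AF retry: {Auth, Start, Prompt, Locked, Check, Fail}.
States satisfying AG (retry → AF retry): {Auth, Start, Prompt, Locked, Check, Fail}.
States satisfying entered: {Prompt, Check, Fail}.
States satisfying AX entered: {Start, Prompt}.
States satisfying AG (retry → AF retry) ∧ AX entered: {Start, Prompt}.

{Start, Prompt}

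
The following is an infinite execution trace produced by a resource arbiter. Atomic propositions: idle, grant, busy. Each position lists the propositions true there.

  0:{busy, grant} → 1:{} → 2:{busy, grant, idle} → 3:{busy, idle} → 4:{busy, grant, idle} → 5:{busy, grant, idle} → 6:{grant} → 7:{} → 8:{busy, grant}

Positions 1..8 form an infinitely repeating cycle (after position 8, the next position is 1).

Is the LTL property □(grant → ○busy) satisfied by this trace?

Does not hold

grant → ○busy must hold at every position from 0 onward. It fails at position 0, so □(grant → ○busy) is false.
Positions where grant holds: 0, 2, 4, 5, 6, 8.
Check ○busy at each: 0→fails, 2→ok, 4→ok, 5→fails, 6→fails, 8→fails.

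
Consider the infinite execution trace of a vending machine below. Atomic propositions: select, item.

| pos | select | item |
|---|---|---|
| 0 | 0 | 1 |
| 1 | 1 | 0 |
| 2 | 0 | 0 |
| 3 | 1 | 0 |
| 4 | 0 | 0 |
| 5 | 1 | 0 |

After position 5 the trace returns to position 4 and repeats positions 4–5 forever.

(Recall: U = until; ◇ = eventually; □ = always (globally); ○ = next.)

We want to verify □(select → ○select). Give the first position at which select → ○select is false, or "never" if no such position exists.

Check select → ○select at each position in order: 0 ✓.
At position 1 the labels are {select} and the next position 2 has {}, so select → ○select is false there. This is the first violation.

1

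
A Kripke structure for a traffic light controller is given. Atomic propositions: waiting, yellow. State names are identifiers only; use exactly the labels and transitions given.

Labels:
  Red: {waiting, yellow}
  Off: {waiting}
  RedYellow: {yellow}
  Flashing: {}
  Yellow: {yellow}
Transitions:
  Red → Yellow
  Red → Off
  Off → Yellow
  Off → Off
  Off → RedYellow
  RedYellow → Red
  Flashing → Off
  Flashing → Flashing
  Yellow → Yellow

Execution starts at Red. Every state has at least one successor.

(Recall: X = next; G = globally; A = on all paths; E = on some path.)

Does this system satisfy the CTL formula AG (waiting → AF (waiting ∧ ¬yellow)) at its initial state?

Does not hold

States satisfying waiting → AF (waiting ∧ ¬yellow): {Off, RedYellow, Flashing, Yellow}.
States satisfying AG (waiting → AF (waiting ∧ ¬yellow)): {Yellow}.
Red is reachable from Red and violates waiting → AF (waiting ∧ ¬yellow), so AG fails at Red.
Red ∉ Sat(AG (waiting → AF (waiting ∧ ¬yellow))).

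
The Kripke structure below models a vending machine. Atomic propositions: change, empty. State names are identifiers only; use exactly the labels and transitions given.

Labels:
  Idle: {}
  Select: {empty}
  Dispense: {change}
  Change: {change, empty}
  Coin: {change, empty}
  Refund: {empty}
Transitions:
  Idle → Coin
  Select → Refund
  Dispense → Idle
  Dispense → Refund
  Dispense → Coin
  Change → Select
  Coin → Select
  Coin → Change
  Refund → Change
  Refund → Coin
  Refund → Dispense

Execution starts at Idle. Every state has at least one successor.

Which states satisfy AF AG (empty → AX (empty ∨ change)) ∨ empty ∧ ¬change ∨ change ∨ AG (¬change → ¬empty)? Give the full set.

{Idle, Select, Dispense, Change, Coin, Refund}

States satisfying AG (empty → AX (empty ∨ change)): {Idle, Select, Dispense, Change, Coin, Refund}.
States satisfying AF AG (empty → AX (empty ∨ change)): {Idle, Select, Dispense, Change, Coin, Refund}.
States satisfying ¬change: {Idle, Select, Refund}.
States satisfying empty ∧ ¬change: {Select, Refund}.
States satisfying empty ∧ ¬change ∨ change: {Select, Dispense, Change, Coin, Refund}.
States satisfying ¬change → ¬empty: {Idle, Dispense, Change, Coin}.
States satisfying AG (¬change → ¬empty): ∅.
States satisfying empty ∧ ¬change ∨ change ∨ AG (¬change → ¬empty): {Select, Dispense, Change, Coin, Refund}.
States satisfying AF AG (empty → AX (empty ∨ change)) ∨ empty ∧ ¬change ∨ change ∨ AG (¬change → ¬empty): {Idle, Select, Dispense, Change, Coin, Refund}.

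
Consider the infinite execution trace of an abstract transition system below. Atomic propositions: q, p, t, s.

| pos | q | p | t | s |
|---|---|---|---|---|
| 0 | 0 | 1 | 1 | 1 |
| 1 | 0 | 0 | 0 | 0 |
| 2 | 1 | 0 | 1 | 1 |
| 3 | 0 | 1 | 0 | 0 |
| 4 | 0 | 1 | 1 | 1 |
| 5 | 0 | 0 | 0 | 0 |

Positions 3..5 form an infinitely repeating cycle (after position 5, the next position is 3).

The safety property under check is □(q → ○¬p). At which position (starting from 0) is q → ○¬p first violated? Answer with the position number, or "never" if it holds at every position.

2

Check q → ○¬p at each position in order: 0 ✓, 1 ✓.
At position 2 the labels are {q, s, t} and the next position 3 has {p}, so q → ○¬p is false there. This is the first violation.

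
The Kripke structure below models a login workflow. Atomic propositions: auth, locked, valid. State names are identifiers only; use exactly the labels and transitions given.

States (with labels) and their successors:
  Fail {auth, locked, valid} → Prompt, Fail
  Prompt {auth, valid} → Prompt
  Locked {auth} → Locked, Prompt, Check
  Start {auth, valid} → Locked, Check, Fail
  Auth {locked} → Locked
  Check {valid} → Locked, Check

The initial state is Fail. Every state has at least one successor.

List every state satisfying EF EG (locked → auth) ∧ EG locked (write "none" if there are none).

States satisfying EG (locked → auth): {Fail, Prompt, Locked, Start, Check}.
States satisfying EF EG (locked → auth): {Fail, Prompt, Locked, Start, Auth, Check}.
States satisfying locked: {Fail, Auth}.
States satisfying EG locked: {Fail}.
States satisfying EF EG (locked → auth) ∧ EG locked: {Fail}.

{Fail}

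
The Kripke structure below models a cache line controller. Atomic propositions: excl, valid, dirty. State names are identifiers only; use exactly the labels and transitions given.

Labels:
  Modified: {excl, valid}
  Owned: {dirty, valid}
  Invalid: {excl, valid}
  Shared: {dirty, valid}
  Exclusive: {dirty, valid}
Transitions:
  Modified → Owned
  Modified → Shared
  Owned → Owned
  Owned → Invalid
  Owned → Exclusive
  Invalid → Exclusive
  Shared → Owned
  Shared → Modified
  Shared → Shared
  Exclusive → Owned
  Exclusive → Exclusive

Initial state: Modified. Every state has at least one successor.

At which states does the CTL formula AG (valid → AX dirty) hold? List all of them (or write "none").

none

States satisfying valid → AX dirty: {Modified, Invalid, Exclusive}.
States satisfying AG (valid → AX dirty): ∅.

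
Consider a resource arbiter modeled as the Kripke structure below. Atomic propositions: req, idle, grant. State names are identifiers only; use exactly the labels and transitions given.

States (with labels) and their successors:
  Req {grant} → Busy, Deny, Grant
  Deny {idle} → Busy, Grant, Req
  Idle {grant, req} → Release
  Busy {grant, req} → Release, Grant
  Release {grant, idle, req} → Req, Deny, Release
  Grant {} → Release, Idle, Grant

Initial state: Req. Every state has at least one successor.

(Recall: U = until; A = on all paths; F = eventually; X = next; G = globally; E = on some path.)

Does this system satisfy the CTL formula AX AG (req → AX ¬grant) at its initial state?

States satisfying AG (req → AX ¬grant): ∅.
States satisfying AX AG (req → AX ¬grant): ∅.
Req ∉ Sat(AX AG (req → AX ¬grant)).

Does not hold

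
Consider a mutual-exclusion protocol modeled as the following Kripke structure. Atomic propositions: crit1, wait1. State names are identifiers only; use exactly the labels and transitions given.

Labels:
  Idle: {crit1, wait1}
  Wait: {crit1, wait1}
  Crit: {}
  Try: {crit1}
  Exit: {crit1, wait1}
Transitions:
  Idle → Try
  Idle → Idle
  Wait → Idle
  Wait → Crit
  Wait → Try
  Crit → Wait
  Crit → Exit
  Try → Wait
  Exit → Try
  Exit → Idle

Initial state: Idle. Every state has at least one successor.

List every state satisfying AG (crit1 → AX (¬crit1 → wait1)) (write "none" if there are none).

States satisfying crit1 → AX (¬crit1 → wait1): {Idle, Crit, Try, Exit}.
States satisfying AG (crit1 → AX (¬crit1 → wait1)): ∅.

none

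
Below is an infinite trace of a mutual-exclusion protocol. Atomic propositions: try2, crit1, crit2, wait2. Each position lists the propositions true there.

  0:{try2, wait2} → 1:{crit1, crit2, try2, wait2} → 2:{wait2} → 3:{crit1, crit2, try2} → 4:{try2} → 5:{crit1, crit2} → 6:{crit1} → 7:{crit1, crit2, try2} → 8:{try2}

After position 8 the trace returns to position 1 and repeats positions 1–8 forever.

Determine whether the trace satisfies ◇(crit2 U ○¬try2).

Yes

crit2 U ○¬try2 holds at position 1, which is reachable from 0, so ◇(crit2 U ○¬try2) holds.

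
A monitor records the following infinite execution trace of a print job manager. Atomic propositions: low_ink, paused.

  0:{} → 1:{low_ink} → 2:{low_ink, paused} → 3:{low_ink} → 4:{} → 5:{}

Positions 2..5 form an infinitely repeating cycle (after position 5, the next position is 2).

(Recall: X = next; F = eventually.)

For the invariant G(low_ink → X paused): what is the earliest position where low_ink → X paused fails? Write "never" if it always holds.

2

Check low_ink → X paused at each position in order: 0 ✓, 1 ✓.
At position 2 the labels are {low_ink, paused} and the next position 3 has {low_ink}, so low_ink → X paused is false there. This is the first violation.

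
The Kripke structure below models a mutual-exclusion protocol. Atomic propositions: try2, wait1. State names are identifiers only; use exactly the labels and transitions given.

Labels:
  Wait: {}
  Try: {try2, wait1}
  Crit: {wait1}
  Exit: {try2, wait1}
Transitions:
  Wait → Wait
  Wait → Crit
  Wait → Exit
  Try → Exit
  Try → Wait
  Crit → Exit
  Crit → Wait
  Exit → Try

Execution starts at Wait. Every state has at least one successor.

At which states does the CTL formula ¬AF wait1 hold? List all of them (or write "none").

{Wait}

States satisfying wait1: {Try, Crit, Exit}.
States satisfying AF wait1: {Try, Crit, Exit}.
States satisfying ¬AF wait1: {Wait}.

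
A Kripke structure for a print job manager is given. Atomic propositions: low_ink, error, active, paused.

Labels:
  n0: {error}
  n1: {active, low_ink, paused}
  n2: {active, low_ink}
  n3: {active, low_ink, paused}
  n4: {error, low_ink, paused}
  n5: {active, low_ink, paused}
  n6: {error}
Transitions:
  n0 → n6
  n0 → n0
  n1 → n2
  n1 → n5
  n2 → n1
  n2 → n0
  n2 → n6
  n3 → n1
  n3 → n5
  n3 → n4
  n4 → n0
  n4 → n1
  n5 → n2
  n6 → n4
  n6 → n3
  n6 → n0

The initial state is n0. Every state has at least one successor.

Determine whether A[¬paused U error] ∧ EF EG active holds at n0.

Holds

States satisfying ¬paused: {n0, n2, n6}.
States satisfying error: {n0, n4, n6}.
States satisfying A[¬paused U error]: {n0, n4, n6}.
States satisfying EG active: {n1, n2, n3, n5}.
States satisfying EF EG active: {n0, n1, n2, n3, n4, n5, n6}.
States satisfying A[¬paused U error] ∧ EF EG active: {n0, n4, n6}.
n0 ∈ Sat(A[¬paused U error] ∧ EF EG active).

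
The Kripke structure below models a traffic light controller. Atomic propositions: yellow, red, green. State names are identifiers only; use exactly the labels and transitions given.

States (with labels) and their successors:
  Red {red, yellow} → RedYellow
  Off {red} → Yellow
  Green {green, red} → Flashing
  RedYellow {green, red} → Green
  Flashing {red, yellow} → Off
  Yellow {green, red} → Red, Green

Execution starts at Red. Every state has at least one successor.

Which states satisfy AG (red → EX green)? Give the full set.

States satisfying red → EX green: {Red, Off, RedYellow, Yellow}.
States satisfying AG (red → EX green): ∅.

none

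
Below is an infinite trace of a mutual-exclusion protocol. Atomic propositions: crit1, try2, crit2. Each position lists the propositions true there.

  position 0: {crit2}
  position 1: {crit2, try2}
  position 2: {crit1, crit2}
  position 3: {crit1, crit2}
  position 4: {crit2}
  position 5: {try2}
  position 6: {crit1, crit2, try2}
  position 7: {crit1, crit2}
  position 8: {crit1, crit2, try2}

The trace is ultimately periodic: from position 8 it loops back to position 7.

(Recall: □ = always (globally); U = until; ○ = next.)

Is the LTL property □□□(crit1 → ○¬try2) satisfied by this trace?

Does not hold

□□(crit1 → ○¬try2) must hold at every position from 0 onward. It fails at position 0, so □□□(crit1 → ○¬try2) is false.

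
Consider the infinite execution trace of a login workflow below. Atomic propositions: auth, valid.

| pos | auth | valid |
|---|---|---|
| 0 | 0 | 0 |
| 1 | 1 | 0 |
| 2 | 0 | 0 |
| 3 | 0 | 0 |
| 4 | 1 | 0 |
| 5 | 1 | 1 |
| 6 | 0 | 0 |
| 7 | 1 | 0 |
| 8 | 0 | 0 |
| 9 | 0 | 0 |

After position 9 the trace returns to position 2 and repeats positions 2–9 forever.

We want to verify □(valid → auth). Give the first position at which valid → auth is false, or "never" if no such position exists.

never

valid → auth holds at every position 0..9, and those are all the positions the trace ever visits, so the invariant □(valid → auth) is never violated.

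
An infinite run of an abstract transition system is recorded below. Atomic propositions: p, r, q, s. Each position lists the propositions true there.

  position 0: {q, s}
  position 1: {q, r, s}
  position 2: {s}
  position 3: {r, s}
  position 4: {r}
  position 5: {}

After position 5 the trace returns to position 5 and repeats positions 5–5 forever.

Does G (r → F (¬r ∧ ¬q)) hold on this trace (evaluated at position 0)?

r → F (¬r ∧ ¬q) holds at every position 0..5, and those are all positions ever visited, so G (r → F (¬r ∧ ¬q)) holds.
Positions where r holds: 1, 3, 4.
Check F (¬r ∧ ¬q) at each: 1→ok, 3→ok, 4→ok.

Holds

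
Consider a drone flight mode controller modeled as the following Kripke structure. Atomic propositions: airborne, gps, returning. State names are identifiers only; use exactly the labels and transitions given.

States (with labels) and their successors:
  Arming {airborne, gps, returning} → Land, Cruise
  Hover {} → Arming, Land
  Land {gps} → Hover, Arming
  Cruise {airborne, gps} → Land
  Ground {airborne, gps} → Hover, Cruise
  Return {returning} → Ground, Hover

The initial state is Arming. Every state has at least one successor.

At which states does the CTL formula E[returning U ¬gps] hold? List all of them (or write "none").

States satisfying returning: {Arming, Return}.
States satisfying ¬gps: {Hover, Return}.
States satisfying E[returning U ¬gps]: {Hover, Return}.

{Hover, Return}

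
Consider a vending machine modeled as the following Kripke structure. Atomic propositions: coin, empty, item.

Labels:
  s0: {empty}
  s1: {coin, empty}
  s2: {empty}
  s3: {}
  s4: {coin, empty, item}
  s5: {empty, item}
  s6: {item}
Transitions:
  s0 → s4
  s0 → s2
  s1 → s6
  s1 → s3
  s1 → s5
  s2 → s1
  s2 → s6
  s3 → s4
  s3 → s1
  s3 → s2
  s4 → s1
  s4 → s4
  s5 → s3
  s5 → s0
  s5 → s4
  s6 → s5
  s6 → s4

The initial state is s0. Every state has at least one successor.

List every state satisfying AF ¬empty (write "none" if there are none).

States satisfying ¬empty: {s3, s6}.
States satisfying AF ¬empty: {s3, s6}.

{s3, s6}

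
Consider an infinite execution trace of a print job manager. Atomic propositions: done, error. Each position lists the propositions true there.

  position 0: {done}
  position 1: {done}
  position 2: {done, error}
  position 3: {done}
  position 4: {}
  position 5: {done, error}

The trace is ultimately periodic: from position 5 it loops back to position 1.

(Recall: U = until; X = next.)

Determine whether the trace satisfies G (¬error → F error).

Satisfied

¬error → F error holds at every position 0..5, and those are all positions ever visited, so G (¬error → F error) holds.
Positions where ¬error holds: 0, 1, 3, 4.
Check F error at each: 0→ok, 1→ok, 3→ok, 4→ok.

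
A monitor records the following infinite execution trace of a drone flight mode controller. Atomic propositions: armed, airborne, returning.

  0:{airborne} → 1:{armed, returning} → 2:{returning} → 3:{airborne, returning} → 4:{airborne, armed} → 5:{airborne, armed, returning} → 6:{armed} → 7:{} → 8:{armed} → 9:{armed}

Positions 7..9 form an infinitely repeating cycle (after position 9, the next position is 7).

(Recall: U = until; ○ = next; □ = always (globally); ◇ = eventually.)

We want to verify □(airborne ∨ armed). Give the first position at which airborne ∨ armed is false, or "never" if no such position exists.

2

Check airborne ∨ armed at each position in order: 0 ✓, 1 ✓.
At position 2 the labels are {returning}, so airborne ∨ armed is false there. This is the first violation.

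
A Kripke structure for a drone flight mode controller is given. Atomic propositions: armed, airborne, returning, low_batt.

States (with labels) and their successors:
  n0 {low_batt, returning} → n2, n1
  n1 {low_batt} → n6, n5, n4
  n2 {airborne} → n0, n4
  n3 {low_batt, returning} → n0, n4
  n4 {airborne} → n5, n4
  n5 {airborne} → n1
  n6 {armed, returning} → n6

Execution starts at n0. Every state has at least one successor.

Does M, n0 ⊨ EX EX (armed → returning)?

Holds

States satisfying EX (armed → returning): {n0, n1, n2, n3, n4, n5, n6}.
States satisfying EX EX (armed → returning): {n0, n1, n2, n3, n4, n5, n6}.
n0 ∈ Sat(EX EX (armed → returning)).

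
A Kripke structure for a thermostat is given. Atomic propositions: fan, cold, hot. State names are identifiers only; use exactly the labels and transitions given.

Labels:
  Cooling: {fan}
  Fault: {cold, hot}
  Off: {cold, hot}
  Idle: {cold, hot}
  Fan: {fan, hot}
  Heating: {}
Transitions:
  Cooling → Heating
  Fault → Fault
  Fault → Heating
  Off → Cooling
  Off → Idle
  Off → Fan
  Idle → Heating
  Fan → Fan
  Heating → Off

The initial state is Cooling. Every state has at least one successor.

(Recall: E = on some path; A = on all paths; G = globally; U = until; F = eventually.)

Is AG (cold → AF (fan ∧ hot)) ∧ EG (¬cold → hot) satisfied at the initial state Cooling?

States satisfying cold → AF (fan ∧ hot): {Cooling, Fan, Heating}.
States satisfying AG (cold → AF (fan ∧ hot)): {Fan}.
States satisfying ¬cold → hot: {Fault, Off, Idle, Fan}.
States satisfying EG (¬cold → hot): {Fault, Off, Fan}.
States satisfying AG (cold → AF (fan ∧ hot)) ∧ EG (¬cold → hot): {Fan}.
Cooling ∉ Sat(AG (cold → AF (fan ∧ hot)) ∧ EG (¬cold → hot)).

Violated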